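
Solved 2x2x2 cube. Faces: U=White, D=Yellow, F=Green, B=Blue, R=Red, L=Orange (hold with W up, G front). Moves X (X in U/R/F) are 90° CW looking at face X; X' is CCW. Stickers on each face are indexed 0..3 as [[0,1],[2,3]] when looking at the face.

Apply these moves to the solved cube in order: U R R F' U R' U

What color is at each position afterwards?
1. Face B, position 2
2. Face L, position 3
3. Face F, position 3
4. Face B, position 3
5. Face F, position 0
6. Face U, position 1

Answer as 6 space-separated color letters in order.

After move 1 (U): U=WWWW F=RRGG R=BBRR B=OOBB L=GGOO
After move 2 (R): R=RBRB U=WRWG F=RYGY D=YBYO B=WOWB
After move 3 (R): R=RRBB U=WYWY F=RBGO D=YWYW B=GORB
After move 4 (F'): F=BORG U=WYRB R=WRYB D=GOYW L=GYOW
After move 5 (U): U=RWBY F=WRRG R=GOYB B=GYRB L=BOOW
After move 6 (R'): R=OBGY U=RRBG F=WWRY D=GRYG B=WYOB
After move 7 (U): U=BRGR F=OBRY R=WYGY B=BOOB L=WWOW
Query 1: B[2] = O
Query 2: L[3] = W
Query 3: F[3] = Y
Query 4: B[3] = B
Query 5: F[0] = O
Query 6: U[1] = R

Answer: O W Y B O R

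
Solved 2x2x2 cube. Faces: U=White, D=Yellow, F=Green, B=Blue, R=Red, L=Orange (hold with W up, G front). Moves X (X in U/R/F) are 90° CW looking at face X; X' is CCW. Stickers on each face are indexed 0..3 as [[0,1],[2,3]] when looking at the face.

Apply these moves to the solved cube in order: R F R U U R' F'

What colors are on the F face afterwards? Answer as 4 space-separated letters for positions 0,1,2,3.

After move 1 (R): R=RRRR U=WGWG F=GYGY D=YBYB B=WBWB
After move 2 (F): F=GGYY U=WGOO R=WRGR D=RRYB L=OYOB
After move 3 (R): R=GWRR U=WGOY F=GRYB D=RWYW B=OBGB
After move 4 (U): U=OWYG F=GWYB R=OBRR B=OYGB L=GROB
After move 5 (U): U=YOGW F=OBYB R=OYRR B=GRGB L=GWOB
After move 6 (R'): R=YROR U=YGGG F=OOYW D=RBYB B=WRWB
After move 7 (F'): F=OWOY U=YGYO R=BRRR D=WBYB L=GGOG
Query: F face = OWOY

Answer: O W O Y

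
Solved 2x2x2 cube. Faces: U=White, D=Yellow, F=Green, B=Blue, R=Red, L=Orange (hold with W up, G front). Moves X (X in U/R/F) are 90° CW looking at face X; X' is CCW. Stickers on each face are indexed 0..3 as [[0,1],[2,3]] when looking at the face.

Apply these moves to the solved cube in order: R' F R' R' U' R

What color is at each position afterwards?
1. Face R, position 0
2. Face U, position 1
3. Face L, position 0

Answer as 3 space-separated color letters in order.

After move 1 (R'): R=RRRR U=WBWB F=GWGW D=YGYG B=YBYB
After move 2 (F): F=GGWW U=WBOO R=WRBR D=RRYG L=OYOG
After move 3 (R'): R=RRWB U=WYOY F=GBWO D=RGYW B=GBRB
After move 4 (R'): R=RBRW U=WROG F=GYWY D=RBYO B=WBGB
After move 5 (U'): U=RGWO F=OYWY R=GYRW B=RBGB L=WBOG
After move 6 (R): R=RGWY U=RYWY F=OBWO D=RGYR B=OBGB
Query 1: R[0] = R
Query 2: U[1] = Y
Query 3: L[0] = W

Answer: R Y W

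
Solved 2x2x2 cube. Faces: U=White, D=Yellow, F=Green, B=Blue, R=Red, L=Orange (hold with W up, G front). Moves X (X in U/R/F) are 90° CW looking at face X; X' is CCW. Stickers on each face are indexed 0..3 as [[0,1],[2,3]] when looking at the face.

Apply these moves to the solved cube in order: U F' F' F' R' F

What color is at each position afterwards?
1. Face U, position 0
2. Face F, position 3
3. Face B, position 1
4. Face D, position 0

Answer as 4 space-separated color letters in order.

Answer: W W O W

Derivation:
After move 1 (U): U=WWWW F=RRGG R=BBRR B=OOBB L=GGOO
After move 2 (F'): F=RGRG U=WWBR R=YBYR D=GOYY L=GWOW
After move 3 (F'): F=GGRR U=WWYY R=OBGR D=WWYY L=GROB
After move 4 (F'): F=GRGR U=WWOG R=WBWR D=RBYY L=GYOY
After move 5 (R'): R=BRWW U=WBOO F=GWGG D=RRYR B=YOBB
After move 6 (F): F=GGGW U=WBYY R=OROW D=WBYR L=GROR
Query 1: U[0] = W
Query 2: F[3] = W
Query 3: B[1] = O
Query 4: D[0] = W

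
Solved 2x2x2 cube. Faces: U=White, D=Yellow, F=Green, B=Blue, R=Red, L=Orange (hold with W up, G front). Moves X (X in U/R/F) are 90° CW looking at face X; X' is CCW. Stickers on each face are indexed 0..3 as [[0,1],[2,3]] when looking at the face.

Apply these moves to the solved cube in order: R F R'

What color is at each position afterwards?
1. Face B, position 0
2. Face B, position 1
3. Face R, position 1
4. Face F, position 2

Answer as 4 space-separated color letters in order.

After move 1 (R): R=RRRR U=WGWG F=GYGY D=YBYB B=WBWB
After move 2 (F): F=GGYY U=WGOO R=WRGR D=RRYB L=OYOB
After move 3 (R'): R=RRWG U=WWOW F=GGYO D=RGYY B=BBRB
Query 1: B[0] = B
Query 2: B[1] = B
Query 3: R[1] = R
Query 4: F[2] = Y

Answer: B B R Y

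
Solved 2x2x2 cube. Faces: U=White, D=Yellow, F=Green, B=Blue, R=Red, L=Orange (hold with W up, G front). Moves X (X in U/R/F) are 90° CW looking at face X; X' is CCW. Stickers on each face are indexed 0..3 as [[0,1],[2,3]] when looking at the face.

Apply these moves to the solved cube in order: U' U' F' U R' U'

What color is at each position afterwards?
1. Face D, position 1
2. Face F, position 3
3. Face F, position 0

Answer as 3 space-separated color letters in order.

Answer: O W B

Derivation:
After move 1 (U'): U=WWWW F=OOGG R=GGRR B=RRBB L=BBOO
After move 2 (U'): U=WWWW F=BBGG R=OORR B=GGBB L=RROO
After move 3 (F'): F=BGBG U=WWOR R=YOYR D=ROYY L=RWOW
After move 4 (U): U=OWRW F=YOBG R=GGYR B=RWBB L=BGOW
After move 5 (R'): R=GRGY U=OBRR F=YWBW D=ROYG B=YWOB
After move 6 (U'): U=BROR F=BGBW R=YWGY B=GROB L=YWOW
Query 1: D[1] = O
Query 2: F[3] = W
Query 3: F[0] = B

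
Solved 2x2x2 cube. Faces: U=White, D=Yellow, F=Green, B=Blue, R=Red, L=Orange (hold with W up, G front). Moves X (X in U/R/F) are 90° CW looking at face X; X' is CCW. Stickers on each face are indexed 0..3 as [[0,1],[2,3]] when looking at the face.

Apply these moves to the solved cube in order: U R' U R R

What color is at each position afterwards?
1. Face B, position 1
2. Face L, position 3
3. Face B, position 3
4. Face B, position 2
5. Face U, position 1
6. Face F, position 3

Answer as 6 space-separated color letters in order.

After move 1 (U): U=WWWW F=RRGG R=BBRR B=OOBB L=GGOO
After move 2 (R'): R=BRBR U=WBWO F=RWGW D=YRYG B=YOYB
After move 3 (U): U=WWOB F=BRGW R=YOBR B=GGYB L=RWOO
After move 4 (R): R=BYRO U=WROW F=BRGG D=YYYG B=BGWB
After move 5 (R): R=RBOY U=WROG F=BYGG D=YWYB B=WGRB
Query 1: B[1] = G
Query 2: L[3] = O
Query 3: B[3] = B
Query 4: B[2] = R
Query 5: U[1] = R
Query 6: F[3] = G

Answer: G O B R R G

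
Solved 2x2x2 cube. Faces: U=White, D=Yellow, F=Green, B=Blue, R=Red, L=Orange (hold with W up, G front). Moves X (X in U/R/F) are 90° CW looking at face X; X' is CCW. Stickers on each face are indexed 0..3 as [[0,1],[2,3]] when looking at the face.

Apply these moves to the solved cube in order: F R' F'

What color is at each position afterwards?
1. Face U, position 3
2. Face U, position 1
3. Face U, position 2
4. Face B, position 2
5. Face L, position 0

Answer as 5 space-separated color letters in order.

Answer: W B R R O

Derivation:
After move 1 (F): F=GGGG U=WWOO R=WRWR D=RRYY L=OYOY
After move 2 (R'): R=RRWW U=WBOB F=GWGO D=RGYG B=YBRB
After move 3 (F'): F=WOGG U=WBRW R=GRRW D=YYYG L=OBOO
Query 1: U[3] = W
Query 2: U[1] = B
Query 3: U[2] = R
Query 4: B[2] = R
Query 5: L[0] = O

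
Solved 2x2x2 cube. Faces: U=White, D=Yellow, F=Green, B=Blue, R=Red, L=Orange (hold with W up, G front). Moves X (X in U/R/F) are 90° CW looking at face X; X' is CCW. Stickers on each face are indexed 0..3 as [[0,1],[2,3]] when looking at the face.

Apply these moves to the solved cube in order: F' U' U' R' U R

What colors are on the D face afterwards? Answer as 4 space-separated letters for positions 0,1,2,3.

After move 1 (F'): F=GGGG U=WWRR R=YRYR D=OOYY L=OWOW
After move 2 (U'): U=WRWR F=OWGG R=GGYR B=YRBB L=BBOW
After move 3 (U'): U=RRWW F=BBGG R=OWYR B=GGBB L=YROW
After move 4 (R'): R=WROY U=RBWG F=BRGW D=OBYG B=YGOB
After move 5 (U): U=WRGB F=WRGW R=YGOY B=YROB L=BROW
After move 6 (R): R=OYYG U=WRGW F=WBGG D=OOYY B=BRRB
Query: D face = OOYY

Answer: O O Y Y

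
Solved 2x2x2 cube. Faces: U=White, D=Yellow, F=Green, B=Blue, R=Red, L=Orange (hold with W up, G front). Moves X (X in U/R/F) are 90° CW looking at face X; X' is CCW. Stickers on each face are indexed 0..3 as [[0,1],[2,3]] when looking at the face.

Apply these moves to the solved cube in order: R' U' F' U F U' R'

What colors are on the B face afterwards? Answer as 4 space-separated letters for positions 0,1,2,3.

Answer: G R R B

Derivation:
After move 1 (R'): R=RRRR U=WBWB F=GWGW D=YGYG B=YBYB
After move 2 (U'): U=BBWW F=OOGW R=GWRR B=RRYB L=YBOO
After move 3 (F'): F=OWOG U=BBGR R=GWYR D=BOYG L=YWOW
After move 4 (U): U=GBRB F=GWOG R=RRYR B=YWYB L=OWOW
After move 5 (F): F=OGGW U=GBWW R=RRBR D=YRYG L=OBOO
After move 6 (U'): U=BWGW F=OBGW R=OGBR B=RRYB L=YWOO
After move 7 (R'): R=GROB U=BYGR F=OWGW D=YBYW B=GRRB
Query: B face = GRRB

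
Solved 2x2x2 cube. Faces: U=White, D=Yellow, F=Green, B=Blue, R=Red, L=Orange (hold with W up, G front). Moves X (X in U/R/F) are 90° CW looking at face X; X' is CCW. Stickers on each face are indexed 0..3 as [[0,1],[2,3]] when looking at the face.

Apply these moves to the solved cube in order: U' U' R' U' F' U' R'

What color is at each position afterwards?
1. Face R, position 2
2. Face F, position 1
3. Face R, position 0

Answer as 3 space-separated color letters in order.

After move 1 (U'): U=WWWW F=OOGG R=GGRR B=RRBB L=BBOO
After move 2 (U'): U=WWWW F=BBGG R=OORR B=GGBB L=RROO
After move 3 (R'): R=OROR U=WBWG F=BWGW D=YBYG B=YGYB
After move 4 (U'): U=BGWW F=RRGW R=BWOR B=ORYB L=YGOO
After move 5 (F'): F=RWRG U=BGBO R=BWYR D=GOYG L=YWOW
After move 6 (U'): U=GOBB F=YWRG R=RWYR B=BWYB L=OROW
After move 7 (R'): R=WRRY U=GYBB F=YORB D=GWYG B=GWOB
Query 1: R[2] = R
Query 2: F[1] = O
Query 3: R[0] = W

Answer: R O W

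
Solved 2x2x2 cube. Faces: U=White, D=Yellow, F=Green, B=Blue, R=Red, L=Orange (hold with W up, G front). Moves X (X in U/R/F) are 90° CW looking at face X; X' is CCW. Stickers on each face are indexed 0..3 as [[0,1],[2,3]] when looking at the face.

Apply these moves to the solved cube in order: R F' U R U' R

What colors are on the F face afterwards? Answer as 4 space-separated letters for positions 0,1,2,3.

Answer: Y W G O

Derivation:
After move 1 (R): R=RRRR U=WGWG F=GYGY D=YBYB B=WBWB
After move 2 (F'): F=YYGG U=WGRR R=BRYR D=OOYB L=OGOW
After move 3 (U): U=RWRG F=BRGG R=WBYR B=OGWB L=YYOW
After move 4 (R): R=YWRB U=RRRG F=BOGB D=OWYO B=GGWB
After move 5 (U'): U=RGRR F=YYGB R=BORB B=YWWB L=GGOW
After move 6 (R): R=RBBO U=RYRB F=YWGO D=OWYY B=RWGB
Query: F face = YWGO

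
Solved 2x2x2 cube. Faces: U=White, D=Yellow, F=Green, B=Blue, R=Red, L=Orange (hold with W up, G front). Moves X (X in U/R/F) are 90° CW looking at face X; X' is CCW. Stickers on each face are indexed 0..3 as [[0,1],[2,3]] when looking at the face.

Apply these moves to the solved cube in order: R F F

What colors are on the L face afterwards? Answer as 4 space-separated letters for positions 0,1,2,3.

After move 1 (R): R=RRRR U=WGWG F=GYGY D=YBYB B=WBWB
After move 2 (F): F=GGYY U=WGOO R=WRGR D=RRYB L=OYOB
After move 3 (F): F=YGYG U=WGBY R=OROR D=GWYB L=OROR
Query: L face = OROR

Answer: O R O R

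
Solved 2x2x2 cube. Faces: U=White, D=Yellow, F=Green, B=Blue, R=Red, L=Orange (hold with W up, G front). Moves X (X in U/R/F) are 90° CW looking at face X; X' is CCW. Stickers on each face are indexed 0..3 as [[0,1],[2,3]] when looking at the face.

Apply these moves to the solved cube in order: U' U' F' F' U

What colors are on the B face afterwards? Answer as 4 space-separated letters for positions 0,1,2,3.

Answer: R R B B

Derivation:
After move 1 (U'): U=WWWW F=OOGG R=GGRR B=RRBB L=BBOO
After move 2 (U'): U=WWWW F=BBGG R=OORR B=GGBB L=RROO
After move 3 (F'): F=BGBG U=WWOR R=YOYR D=ROYY L=RWOW
After move 4 (F'): F=GGBB U=WWYY R=OORR D=WWYY L=RROO
After move 5 (U): U=YWYW F=OOBB R=GGRR B=RRBB L=GGOO
Query: B face = RRBB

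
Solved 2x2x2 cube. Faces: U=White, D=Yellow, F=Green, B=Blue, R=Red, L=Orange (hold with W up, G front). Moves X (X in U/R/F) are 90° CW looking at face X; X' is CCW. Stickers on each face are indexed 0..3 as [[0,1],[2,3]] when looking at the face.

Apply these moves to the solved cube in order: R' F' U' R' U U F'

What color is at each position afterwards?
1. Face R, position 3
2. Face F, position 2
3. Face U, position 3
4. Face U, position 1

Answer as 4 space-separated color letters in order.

After move 1 (R'): R=RRRR U=WBWB F=GWGW D=YGYG B=YBYB
After move 2 (F'): F=WWGG U=WBRR R=GRYR D=OOYG L=OBOW
After move 3 (U'): U=BRWR F=OBGG R=WWYR B=GRYB L=YBOW
After move 4 (R'): R=WRWY U=BYWG F=ORGR D=OBYG B=GROB
After move 5 (U): U=WBGY F=WRGR R=GRWY B=YBOB L=OROW
After move 6 (U): U=GWYB F=GRGR R=YBWY B=OROB L=WROW
After move 7 (F'): F=RRGG U=GWYW R=BBOY D=RWYG L=WBOY
Query 1: R[3] = Y
Query 2: F[2] = G
Query 3: U[3] = W
Query 4: U[1] = W

Answer: Y G W W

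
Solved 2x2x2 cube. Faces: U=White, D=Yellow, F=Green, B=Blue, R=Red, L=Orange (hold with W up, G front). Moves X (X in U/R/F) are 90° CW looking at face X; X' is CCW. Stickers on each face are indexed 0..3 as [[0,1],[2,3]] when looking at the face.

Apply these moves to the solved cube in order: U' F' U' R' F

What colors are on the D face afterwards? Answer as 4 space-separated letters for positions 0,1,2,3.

After move 1 (U'): U=WWWW F=OOGG R=GGRR B=RRBB L=BBOO
After move 2 (F'): F=OGOG U=WWGR R=YGYR D=BOYY L=BWOW
After move 3 (U'): U=WRWG F=BWOG R=OGYR B=YGBB L=RROW
After move 4 (R'): R=GROY U=WBWY F=BROG D=BWYG B=YGOB
After move 5 (F): F=OBGR U=WBWR R=WRYY D=OGYG L=RBOW
Query: D face = OGYG

Answer: O G Y G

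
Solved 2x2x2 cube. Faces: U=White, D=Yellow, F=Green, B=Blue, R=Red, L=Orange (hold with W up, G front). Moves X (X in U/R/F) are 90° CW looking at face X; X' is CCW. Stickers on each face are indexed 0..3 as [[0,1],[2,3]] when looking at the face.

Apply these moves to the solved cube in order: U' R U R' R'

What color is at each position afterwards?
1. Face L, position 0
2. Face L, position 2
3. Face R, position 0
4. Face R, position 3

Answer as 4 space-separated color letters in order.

Answer: O O G W

Derivation:
After move 1 (U'): U=WWWW F=OOGG R=GGRR B=RRBB L=BBOO
After move 2 (R): R=RGRG U=WOWG F=OYGY D=YBYR B=WRWB
After move 3 (U): U=WWGO F=RGGY R=WRRG B=BBWB L=OYOO
After move 4 (R'): R=RGWR U=WWGB F=RWGO D=YGYY B=RBBB
After move 5 (R'): R=GRRW U=WBGR F=RWGB D=YWYO B=YBGB
Query 1: L[0] = O
Query 2: L[2] = O
Query 3: R[0] = G
Query 4: R[3] = W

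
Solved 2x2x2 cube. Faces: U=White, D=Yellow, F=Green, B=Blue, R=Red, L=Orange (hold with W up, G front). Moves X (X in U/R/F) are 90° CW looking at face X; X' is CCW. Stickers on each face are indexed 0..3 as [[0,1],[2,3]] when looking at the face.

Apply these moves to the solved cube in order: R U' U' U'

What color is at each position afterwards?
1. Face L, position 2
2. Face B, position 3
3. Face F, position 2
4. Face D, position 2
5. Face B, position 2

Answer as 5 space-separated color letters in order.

After move 1 (R): R=RRRR U=WGWG F=GYGY D=YBYB B=WBWB
After move 2 (U'): U=GGWW F=OOGY R=GYRR B=RRWB L=WBOO
After move 3 (U'): U=GWGW F=WBGY R=OORR B=GYWB L=RROO
After move 4 (U'): U=WWGG F=RRGY R=WBRR B=OOWB L=GYOO
Query 1: L[2] = O
Query 2: B[3] = B
Query 3: F[2] = G
Query 4: D[2] = Y
Query 5: B[2] = W

Answer: O B G Y W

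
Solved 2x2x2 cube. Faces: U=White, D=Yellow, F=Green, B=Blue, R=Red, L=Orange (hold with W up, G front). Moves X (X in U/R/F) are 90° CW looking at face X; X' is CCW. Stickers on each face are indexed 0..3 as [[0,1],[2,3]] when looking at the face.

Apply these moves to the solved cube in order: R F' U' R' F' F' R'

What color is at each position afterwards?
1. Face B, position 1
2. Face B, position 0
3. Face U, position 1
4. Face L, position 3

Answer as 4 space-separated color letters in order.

Answer: R G O Y

Derivation:
After move 1 (R): R=RRRR U=WGWG F=GYGY D=YBYB B=WBWB
After move 2 (F'): F=YYGG U=WGRR R=BRYR D=OOYB L=OGOW
After move 3 (U'): U=GRWR F=OGGG R=YYYR B=BRWB L=WBOW
After move 4 (R'): R=YRYY U=GWWB F=ORGR D=OGYG B=BROB
After move 5 (F'): F=RROG U=GWYY R=GROY D=BWYG L=WBOW
After move 6 (F'): F=RGRO U=GWGO R=WRBY D=BWYG L=WYOY
After move 7 (R'): R=RYWB U=GOGB F=RWRO D=BGYO B=GRWB
Query 1: B[1] = R
Query 2: B[0] = G
Query 3: U[1] = O
Query 4: L[3] = Y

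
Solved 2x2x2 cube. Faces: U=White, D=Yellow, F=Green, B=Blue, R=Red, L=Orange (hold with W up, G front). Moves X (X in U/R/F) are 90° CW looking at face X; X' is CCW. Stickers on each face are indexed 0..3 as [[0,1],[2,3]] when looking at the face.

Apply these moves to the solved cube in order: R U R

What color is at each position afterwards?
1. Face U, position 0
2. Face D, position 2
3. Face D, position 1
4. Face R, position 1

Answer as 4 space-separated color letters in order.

After move 1 (R): R=RRRR U=WGWG F=GYGY D=YBYB B=WBWB
After move 2 (U): U=WWGG F=RRGY R=WBRR B=OOWB L=GYOO
After move 3 (R): R=RWRB U=WRGY F=RBGB D=YWYO B=GOWB
Query 1: U[0] = W
Query 2: D[2] = Y
Query 3: D[1] = W
Query 4: R[1] = W

Answer: W Y W W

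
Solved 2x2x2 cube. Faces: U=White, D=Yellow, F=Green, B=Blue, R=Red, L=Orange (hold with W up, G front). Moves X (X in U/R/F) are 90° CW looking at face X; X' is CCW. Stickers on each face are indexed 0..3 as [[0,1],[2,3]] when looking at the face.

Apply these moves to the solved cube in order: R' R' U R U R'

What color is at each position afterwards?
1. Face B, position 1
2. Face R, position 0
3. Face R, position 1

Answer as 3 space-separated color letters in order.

Answer: B O B

Derivation:
After move 1 (R'): R=RRRR U=WBWB F=GWGW D=YGYG B=YBYB
After move 2 (R'): R=RRRR U=WYWY F=GBGB D=YWYW B=GBGB
After move 3 (U): U=WWYY F=RRGB R=GBRR B=OOGB L=GBOO
After move 4 (R): R=RGRB U=WRYB F=RWGW D=YGYO B=YOWB
After move 5 (U): U=YWBR F=RGGW R=YORB B=GBWB L=RWOO
After move 6 (R'): R=OBYR U=YWBG F=RWGR D=YGYW B=OBGB
Query 1: B[1] = B
Query 2: R[0] = O
Query 3: R[1] = B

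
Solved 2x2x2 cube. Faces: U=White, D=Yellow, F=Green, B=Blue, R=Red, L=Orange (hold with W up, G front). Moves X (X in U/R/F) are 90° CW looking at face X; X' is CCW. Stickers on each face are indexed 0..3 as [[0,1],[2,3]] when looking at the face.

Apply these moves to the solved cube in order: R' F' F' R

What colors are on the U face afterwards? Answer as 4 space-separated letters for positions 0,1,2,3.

After move 1 (R'): R=RRRR U=WBWB F=GWGW D=YGYG B=YBYB
After move 2 (F'): F=WWGG U=WBRR R=GRYR D=OOYG L=OBOW
After move 3 (F'): F=WGWG U=WBGY R=OROR D=BWYG L=OROR
After move 4 (R): R=OORR U=WGGG F=WWWG D=BYYY B=YBBB
Query: U face = WGGG

Answer: W G G G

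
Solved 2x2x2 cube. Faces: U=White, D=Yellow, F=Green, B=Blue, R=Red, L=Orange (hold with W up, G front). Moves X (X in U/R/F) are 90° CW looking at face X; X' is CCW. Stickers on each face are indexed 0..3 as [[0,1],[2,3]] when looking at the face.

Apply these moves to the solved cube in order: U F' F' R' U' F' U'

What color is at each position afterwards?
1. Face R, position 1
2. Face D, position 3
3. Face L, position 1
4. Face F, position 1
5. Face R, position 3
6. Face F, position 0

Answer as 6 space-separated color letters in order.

After move 1 (U): U=WWWW F=RRGG R=BBRR B=OOBB L=GGOO
After move 2 (F'): F=RGRG U=WWBR R=YBYR D=GOYY L=GWOW
After move 3 (F'): F=GGRR U=WWYY R=OBGR D=WWYY L=GROB
After move 4 (R'): R=BROG U=WBYO F=GWRY D=WGYR B=YOWB
After move 5 (U'): U=BOWY F=GRRY R=GWOG B=BRWB L=YOOB
After move 6 (F'): F=RYGR U=BOGO R=GWWG D=OBYR L=YYOW
After move 7 (U'): U=OOBG F=YYGR R=RYWG B=GWWB L=BROW
Query 1: R[1] = Y
Query 2: D[3] = R
Query 3: L[1] = R
Query 4: F[1] = Y
Query 5: R[3] = G
Query 6: F[0] = Y

Answer: Y R R Y G Y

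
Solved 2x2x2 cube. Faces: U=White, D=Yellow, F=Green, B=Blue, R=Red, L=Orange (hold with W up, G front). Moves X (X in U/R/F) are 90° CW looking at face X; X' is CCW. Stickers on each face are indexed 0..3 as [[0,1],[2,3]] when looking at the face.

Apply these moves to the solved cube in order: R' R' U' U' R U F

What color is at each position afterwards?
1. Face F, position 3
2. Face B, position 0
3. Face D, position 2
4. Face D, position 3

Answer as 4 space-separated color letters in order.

After move 1 (R'): R=RRRR U=WBWB F=GWGW D=YGYG B=YBYB
After move 2 (R'): R=RRRR U=WYWY F=GBGB D=YWYW B=GBGB
After move 3 (U'): U=YYWW F=OOGB R=GBRR B=RRGB L=GBOO
After move 4 (U'): U=YWYW F=GBGB R=OORR B=GBGB L=RROO
After move 5 (R): R=RORO U=YBYB F=GWGW D=YGYG B=WBWB
After move 6 (U): U=YYBB F=ROGW R=WBRO B=RRWB L=GWOO
After move 7 (F): F=GRWO U=YYOW R=BBBO D=RWYG L=GYOG
Query 1: F[3] = O
Query 2: B[0] = R
Query 3: D[2] = Y
Query 4: D[3] = G

Answer: O R Y G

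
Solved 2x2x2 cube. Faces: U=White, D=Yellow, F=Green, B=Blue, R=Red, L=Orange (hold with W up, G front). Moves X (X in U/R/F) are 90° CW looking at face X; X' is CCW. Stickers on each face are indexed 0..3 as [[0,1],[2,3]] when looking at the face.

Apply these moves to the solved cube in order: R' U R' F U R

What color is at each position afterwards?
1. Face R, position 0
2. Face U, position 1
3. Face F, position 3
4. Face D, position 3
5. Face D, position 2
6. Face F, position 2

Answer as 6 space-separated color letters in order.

After move 1 (R'): R=RRRR U=WBWB F=GWGW D=YGYG B=YBYB
After move 2 (U): U=WWBB F=RRGW R=YBRR B=OOYB L=GWOO
After move 3 (R'): R=BRYR U=WYBO F=RWGB D=YRYW B=GOGB
After move 4 (F): F=GRBW U=WYOW R=BROR D=YBYW L=GYOR
After move 5 (U): U=OWWY F=BRBW R=GOOR B=GYGB L=GROR
After move 6 (R): R=OGRO U=ORWW F=BBBW D=YGYG B=YYWB
Query 1: R[0] = O
Query 2: U[1] = R
Query 3: F[3] = W
Query 4: D[3] = G
Query 5: D[2] = Y
Query 6: F[2] = B

Answer: O R W G Y B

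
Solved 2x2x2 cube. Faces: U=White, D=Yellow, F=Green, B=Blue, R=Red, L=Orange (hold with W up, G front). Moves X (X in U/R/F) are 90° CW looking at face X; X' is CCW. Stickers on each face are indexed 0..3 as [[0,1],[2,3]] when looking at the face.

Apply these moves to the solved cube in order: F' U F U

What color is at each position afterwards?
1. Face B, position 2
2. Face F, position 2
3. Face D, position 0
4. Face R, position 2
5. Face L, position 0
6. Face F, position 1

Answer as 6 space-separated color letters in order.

Answer: B G Y W G B

Derivation:
After move 1 (F'): F=GGGG U=WWRR R=YRYR D=OOYY L=OWOW
After move 2 (U): U=RWRW F=YRGG R=BBYR B=OWBB L=GGOW
After move 3 (F): F=GYGR U=RWWG R=RBWR D=YBYY L=GOOO
After move 4 (U): U=WRGW F=RBGR R=OWWR B=GOBB L=GYOO
Query 1: B[2] = B
Query 2: F[2] = G
Query 3: D[0] = Y
Query 4: R[2] = W
Query 5: L[0] = G
Query 6: F[1] = B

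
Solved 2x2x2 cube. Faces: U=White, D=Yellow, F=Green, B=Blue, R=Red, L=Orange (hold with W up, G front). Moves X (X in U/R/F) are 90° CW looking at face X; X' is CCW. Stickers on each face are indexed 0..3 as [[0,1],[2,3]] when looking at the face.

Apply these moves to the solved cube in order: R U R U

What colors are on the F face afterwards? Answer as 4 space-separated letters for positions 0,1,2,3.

After move 1 (R): R=RRRR U=WGWG F=GYGY D=YBYB B=WBWB
After move 2 (U): U=WWGG F=RRGY R=WBRR B=OOWB L=GYOO
After move 3 (R): R=RWRB U=WRGY F=RBGB D=YWYO B=GOWB
After move 4 (U): U=GWYR F=RWGB R=GORB B=GYWB L=RBOO
Query: F face = RWGB

Answer: R W G B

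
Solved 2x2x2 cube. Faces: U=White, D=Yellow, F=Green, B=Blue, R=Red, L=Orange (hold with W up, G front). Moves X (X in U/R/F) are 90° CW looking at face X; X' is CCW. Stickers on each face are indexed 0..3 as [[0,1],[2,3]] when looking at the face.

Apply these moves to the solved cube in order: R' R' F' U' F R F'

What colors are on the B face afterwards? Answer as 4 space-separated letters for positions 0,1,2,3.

Answer: B R R B

Derivation:
After move 1 (R'): R=RRRR U=WBWB F=GWGW D=YGYG B=YBYB
After move 2 (R'): R=RRRR U=WYWY F=GBGB D=YWYW B=GBGB
After move 3 (F'): F=BBGG U=WYRR R=WRYR D=OOYW L=OYOW
After move 4 (U'): U=YRWR F=OYGG R=BBYR B=WRGB L=GBOW
After move 5 (F): F=GOGY U=YRWB R=WBRR D=YBYW L=GOOO
After move 6 (R): R=RWRB U=YOWY F=GBGW D=YGYW B=BRRB
After move 7 (F'): F=BWGG U=YORR R=GWYB D=OOYW L=GYOW
Query: B face = BRRB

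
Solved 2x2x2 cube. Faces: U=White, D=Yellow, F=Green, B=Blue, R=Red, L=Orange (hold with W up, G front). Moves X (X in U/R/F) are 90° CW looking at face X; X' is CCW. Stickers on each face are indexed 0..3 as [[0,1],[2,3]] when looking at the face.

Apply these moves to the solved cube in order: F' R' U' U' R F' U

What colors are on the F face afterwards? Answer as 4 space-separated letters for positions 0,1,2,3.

After move 1 (F'): F=GGGG U=WWRR R=YRYR D=OOYY L=OWOW
After move 2 (R'): R=RRYY U=WBRB F=GWGR D=OGYG B=YBOB
After move 3 (U'): U=BBWR F=OWGR R=GWYY B=RROB L=YBOW
After move 4 (U'): U=BRBW F=YBGR R=OWYY B=GWOB L=RROW
After move 5 (R): R=YOYW U=BBBR F=YGGG D=OOYG B=WWRB
After move 6 (F'): F=GGYG U=BBYY R=OOOW D=RWYG L=RROB
After move 7 (U): U=YBYB F=OOYG R=WWOW B=RRRB L=GGOB
Query: F face = OOYG

Answer: O O Y G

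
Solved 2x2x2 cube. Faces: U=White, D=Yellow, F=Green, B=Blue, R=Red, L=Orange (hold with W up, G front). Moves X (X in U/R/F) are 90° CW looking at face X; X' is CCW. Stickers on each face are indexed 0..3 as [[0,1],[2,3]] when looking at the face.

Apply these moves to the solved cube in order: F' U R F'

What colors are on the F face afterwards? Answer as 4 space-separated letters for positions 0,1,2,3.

Answer: O Y Y G

Derivation:
After move 1 (F'): F=GGGG U=WWRR R=YRYR D=OOYY L=OWOW
After move 2 (U): U=RWRW F=YRGG R=BBYR B=OWBB L=GGOW
After move 3 (R): R=YBRB U=RRRG F=YOGY D=OBYO B=WWWB
After move 4 (F'): F=OYYG U=RRYR R=BBOB D=GWYO L=GGOR
Query: F face = OYYG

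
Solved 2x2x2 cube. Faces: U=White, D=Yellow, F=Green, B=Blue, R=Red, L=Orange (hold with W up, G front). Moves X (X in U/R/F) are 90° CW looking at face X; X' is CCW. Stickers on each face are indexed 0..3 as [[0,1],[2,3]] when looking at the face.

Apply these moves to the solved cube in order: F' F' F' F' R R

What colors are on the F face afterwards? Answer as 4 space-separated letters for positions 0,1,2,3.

Answer: G B G B

Derivation:
After move 1 (F'): F=GGGG U=WWRR R=YRYR D=OOYY L=OWOW
After move 2 (F'): F=GGGG U=WWYY R=OROR D=WWYY L=OROR
After move 3 (F'): F=GGGG U=WWOO R=WRWR D=RRYY L=OYOY
After move 4 (F'): F=GGGG U=WWWW R=RRRR D=YYYY L=OOOO
After move 5 (R): R=RRRR U=WGWG F=GYGY D=YBYB B=WBWB
After move 6 (R): R=RRRR U=WYWY F=GBGB D=YWYW B=GBGB
Query: F face = GBGB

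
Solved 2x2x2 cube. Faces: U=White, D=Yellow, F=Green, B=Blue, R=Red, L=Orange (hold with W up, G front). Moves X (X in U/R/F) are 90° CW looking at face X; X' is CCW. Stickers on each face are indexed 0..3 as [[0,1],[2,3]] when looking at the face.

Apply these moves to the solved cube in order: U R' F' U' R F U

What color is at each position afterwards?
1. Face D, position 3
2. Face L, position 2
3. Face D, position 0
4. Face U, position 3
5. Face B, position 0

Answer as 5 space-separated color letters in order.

Answer: R O R O Y

Derivation:
After move 1 (U): U=WWWW F=RRGG R=BBRR B=OOBB L=GGOO
After move 2 (R'): R=BRBR U=WBWO F=RWGW D=YRYG B=YOYB
After move 3 (F'): F=WWRG U=WBBB R=RRYR D=GOYG L=GOOW
After move 4 (U'): U=BBWB F=GORG R=WWYR B=RRYB L=YOOW
After move 5 (R): R=YWRW U=BOWG F=GORG D=GYYR B=BRBB
After move 6 (F): F=RGGO U=BOWO R=WWGW D=RYYR L=YGOY
After move 7 (U): U=WBOO F=WWGO R=BRGW B=YGBB L=RGOY
Query 1: D[3] = R
Query 2: L[2] = O
Query 3: D[0] = R
Query 4: U[3] = O
Query 5: B[0] = Y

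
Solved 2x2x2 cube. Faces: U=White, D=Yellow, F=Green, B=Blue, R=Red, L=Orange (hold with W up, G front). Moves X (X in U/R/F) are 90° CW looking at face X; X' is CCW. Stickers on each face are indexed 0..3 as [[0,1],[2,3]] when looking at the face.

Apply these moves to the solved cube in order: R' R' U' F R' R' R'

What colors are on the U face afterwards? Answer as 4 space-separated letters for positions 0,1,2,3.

Answer: Y O O O

Derivation:
After move 1 (R'): R=RRRR U=WBWB F=GWGW D=YGYG B=YBYB
After move 2 (R'): R=RRRR U=WYWY F=GBGB D=YWYW B=GBGB
After move 3 (U'): U=YYWW F=OOGB R=GBRR B=RRGB L=GBOO
After move 4 (F): F=GOBO U=YYOB R=WBWR D=RGYW L=GYOW
After move 5 (R'): R=BRWW U=YGOR F=GYBB D=ROYO B=WRGB
After move 6 (R'): R=RWBW U=YGOW F=GGBR D=RYYB B=OROB
After move 7 (R'): R=WWRB U=YOOO F=GGBW D=RGYR B=BRYB
Query: U face = YOOO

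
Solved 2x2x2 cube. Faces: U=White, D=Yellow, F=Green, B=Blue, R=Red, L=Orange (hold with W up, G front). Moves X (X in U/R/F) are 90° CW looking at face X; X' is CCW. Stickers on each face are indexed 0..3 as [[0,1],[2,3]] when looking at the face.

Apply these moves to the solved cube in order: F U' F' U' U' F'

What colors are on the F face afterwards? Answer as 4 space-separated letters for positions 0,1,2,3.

After move 1 (F): F=GGGG U=WWOO R=WRWR D=RRYY L=OYOY
After move 2 (U'): U=WOWO F=OYGG R=GGWR B=WRBB L=BBOY
After move 3 (F'): F=YGOG U=WOGW R=RGRR D=BYYY L=BOOW
After move 4 (U'): U=OWWG F=BOOG R=YGRR B=RGBB L=WROW
After move 5 (U'): U=WGOW F=WROG R=BORR B=YGBB L=RGOW
After move 6 (F'): F=RGWO U=WGBR R=YOBR D=GWYY L=RWOO
Query: F face = RGWO

Answer: R G W O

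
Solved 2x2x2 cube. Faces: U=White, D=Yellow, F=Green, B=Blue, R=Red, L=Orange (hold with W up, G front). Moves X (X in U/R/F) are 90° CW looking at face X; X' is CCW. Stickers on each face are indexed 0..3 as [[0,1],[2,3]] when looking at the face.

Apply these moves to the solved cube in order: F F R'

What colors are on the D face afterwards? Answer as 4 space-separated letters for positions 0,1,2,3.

Answer: W G Y G

Derivation:
After move 1 (F): F=GGGG U=WWOO R=WRWR D=RRYY L=OYOY
After move 2 (F): F=GGGG U=WWYY R=OROR D=WWYY L=OROR
After move 3 (R'): R=RROO U=WBYB F=GWGY D=WGYG B=YBWB
Query: D face = WGYG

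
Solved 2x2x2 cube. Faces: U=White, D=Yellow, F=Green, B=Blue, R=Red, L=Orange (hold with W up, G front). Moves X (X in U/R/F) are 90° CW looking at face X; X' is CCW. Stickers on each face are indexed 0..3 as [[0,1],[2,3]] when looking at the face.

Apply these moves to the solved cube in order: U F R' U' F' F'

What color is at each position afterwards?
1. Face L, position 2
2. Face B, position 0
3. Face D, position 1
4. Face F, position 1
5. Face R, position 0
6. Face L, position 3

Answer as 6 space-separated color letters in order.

After move 1 (U): U=WWWW F=RRGG R=BBRR B=OOBB L=GGOO
After move 2 (F): F=GRGR U=WWOG R=WBWR D=RBYY L=GYOY
After move 3 (R'): R=BRWW U=WBOO F=GWGG D=RRYR B=YOBB
After move 4 (U'): U=BOWO F=GYGG R=GWWW B=BRBB L=YOOY
After move 5 (F'): F=YGGG U=BOGW R=RWRW D=OYYR L=YOOW
After move 6 (F'): F=GGYG U=BORR R=YWOW D=OWYR L=YWOG
Query 1: L[2] = O
Query 2: B[0] = B
Query 3: D[1] = W
Query 4: F[1] = G
Query 5: R[0] = Y
Query 6: L[3] = G

Answer: O B W G Y G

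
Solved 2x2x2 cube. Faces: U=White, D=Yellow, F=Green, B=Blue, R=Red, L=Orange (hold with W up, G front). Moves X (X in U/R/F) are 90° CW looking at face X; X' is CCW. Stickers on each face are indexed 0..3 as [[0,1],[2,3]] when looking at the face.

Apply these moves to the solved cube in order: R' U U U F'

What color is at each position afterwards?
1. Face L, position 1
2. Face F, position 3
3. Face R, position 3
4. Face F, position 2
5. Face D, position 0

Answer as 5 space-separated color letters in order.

Answer: W G R O B

Derivation:
After move 1 (R'): R=RRRR U=WBWB F=GWGW D=YGYG B=YBYB
After move 2 (U): U=WWBB F=RRGW R=YBRR B=OOYB L=GWOO
After move 3 (U): U=BWBW F=YBGW R=OORR B=GWYB L=RROO
After move 4 (U): U=BBWW F=OOGW R=GWRR B=RRYB L=YBOO
After move 5 (F'): F=OWOG U=BBGR R=GWYR D=BOYG L=YWOW
Query 1: L[1] = W
Query 2: F[3] = G
Query 3: R[3] = R
Query 4: F[2] = O
Query 5: D[0] = B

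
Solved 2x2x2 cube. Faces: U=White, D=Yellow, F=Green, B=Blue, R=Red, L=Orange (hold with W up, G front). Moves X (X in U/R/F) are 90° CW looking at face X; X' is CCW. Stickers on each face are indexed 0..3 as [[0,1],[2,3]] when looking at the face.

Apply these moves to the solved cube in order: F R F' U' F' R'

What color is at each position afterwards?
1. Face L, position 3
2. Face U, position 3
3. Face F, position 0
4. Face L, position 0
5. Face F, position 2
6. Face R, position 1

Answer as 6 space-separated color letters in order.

After move 1 (F): F=GGGG U=WWOO R=WRWR D=RRYY L=OYOY
After move 2 (R): R=WWRR U=WGOG F=GRGY D=RBYB B=OBWB
After move 3 (F'): F=RYGG U=WGWR R=BWRR D=YYYB L=OGOO
After move 4 (U'): U=GRWW F=OGGG R=RYRR B=BWWB L=OBOO
After move 5 (F'): F=GGOG U=GRRR R=YYYR D=BOYB L=OWOW
After move 6 (R'): R=YRYY U=GWRB F=GROR D=BGYG B=BWOB
Query 1: L[3] = W
Query 2: U[3] = B
Query 3: F[0] = G
Query 4: L[0] = O
Query 5: F[2] = O
Query 6: R[1] = R

Answer: W B G O O R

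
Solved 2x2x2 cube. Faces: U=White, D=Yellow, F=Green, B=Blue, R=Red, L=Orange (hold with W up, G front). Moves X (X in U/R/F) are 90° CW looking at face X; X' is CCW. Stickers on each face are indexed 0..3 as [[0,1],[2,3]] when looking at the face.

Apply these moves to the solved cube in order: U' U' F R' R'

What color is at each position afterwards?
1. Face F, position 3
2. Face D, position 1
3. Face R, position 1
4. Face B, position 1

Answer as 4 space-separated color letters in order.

Answer: G W W G

Derivation:
After move 1 (U'): U=WWWW F=OOGG R=GGRR B=RRBB L=BBOO
After move 2 (U'): U=WWWW F=BBGG R=OORR B=GGBB L=RROO
After move 3 (F): F=GBGB U=WWOR R=WOWR D=ROYY L=RYOY
After move 4 (R'): R=ORWW U=WBOG F=GWGR D=RBYB B=YGOB
After move 5 (R'): R=RWOW U=WOOY F=GBGG D=RWYR B=BGBB
Query 1: F[3] = G
Query 2: D[1] = W
Query 3: R[1] = W
Query 4: B[1] = G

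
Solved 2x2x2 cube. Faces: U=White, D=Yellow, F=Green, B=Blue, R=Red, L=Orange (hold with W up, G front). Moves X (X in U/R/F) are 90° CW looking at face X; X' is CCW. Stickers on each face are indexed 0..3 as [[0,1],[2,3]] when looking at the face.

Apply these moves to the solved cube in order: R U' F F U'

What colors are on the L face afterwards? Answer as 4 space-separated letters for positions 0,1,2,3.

After move 1 (R): R=RRRR U=WGWG F=GYGY D=YBYB B=WBWB
After move 2 (U'): U=GGWW F=OOGY R=GYRR B=RRWB L=WBOO
After move 3 (F): F=GOYO U=GGOB R=WYWR D=RGYB L=WYOB
After move 4 (F): F=YGOO U=GGBY R=OYBR D=WWYB L=WROG
After move 5 (U'): U=GYGB F=WROO R=YGBR B=OYWB L=RROG
Query: L face = RROG

Answer: R R O G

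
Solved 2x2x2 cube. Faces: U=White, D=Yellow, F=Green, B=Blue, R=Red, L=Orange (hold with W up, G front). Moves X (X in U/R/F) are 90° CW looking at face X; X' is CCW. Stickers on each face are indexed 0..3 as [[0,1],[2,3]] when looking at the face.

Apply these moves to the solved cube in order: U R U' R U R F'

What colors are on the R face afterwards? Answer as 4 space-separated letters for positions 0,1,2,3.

Answer: G W Y B

Derivation:
After move 1 (U): U=WWWW F=RRGG R=BBRR B=OOBB L=GGOO
After move 2 (R): R=RBRB U=WRWG F=RYGY D=YBYO B=WOWB
After move 3 (U'): U=RGWW F=GGGY R=RYRB B=RBWB L=WOOO
After move 4 (R): R=RRBY U=RGWY F=GBGO D=YWYR B=WBGB
After move 5 (U): U=WRYG F=RRGO R=WBBY B=WOGB L=GBOO
After move 6 (R): R=BWYB U=WRYO F=RWGR D=YGYW B=GORB
After move 7 (F'): F=WRRG U=WRBY R=GWYB D=BOYW L=GOOY
Query: R face = GWYB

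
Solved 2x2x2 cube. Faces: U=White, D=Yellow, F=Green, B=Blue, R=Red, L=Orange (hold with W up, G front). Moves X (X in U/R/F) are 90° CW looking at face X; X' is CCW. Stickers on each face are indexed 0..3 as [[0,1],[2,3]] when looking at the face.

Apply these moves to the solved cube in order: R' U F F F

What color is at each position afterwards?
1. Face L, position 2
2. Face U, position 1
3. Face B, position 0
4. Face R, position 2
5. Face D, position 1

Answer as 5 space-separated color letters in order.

After move 1 (R'): R=RRRR U=WBWB F=GWGW D=YGYG B=YBYB
After move 2 (U): U=WWBB F=RRGW R=YBRR B=OOYB L=GWOO
After move 3 (F): F=GRWR U=WWOW R=BBBR D=RYYG L=GYOG
After move 4 (F): F=WGRR U=WWGY R=OBWR D=BBYG L=GROY
After move 5 (F): F=RWRG U=WWYR R=GBYR D=WOYG L=GBOB
Query 1: L[2] = O
Query 2: U[1] = W
Query 3: B[0] = O
Query 4: R[2] = Y
Query 5: D[1] = O

Answer: O W O Y O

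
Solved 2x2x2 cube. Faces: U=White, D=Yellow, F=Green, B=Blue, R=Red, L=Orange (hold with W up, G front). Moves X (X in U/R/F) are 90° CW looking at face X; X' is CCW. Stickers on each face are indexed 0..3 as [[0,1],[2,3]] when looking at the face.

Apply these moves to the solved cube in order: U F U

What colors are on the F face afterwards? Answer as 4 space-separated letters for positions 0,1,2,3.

Answer: W B G R

Derivation:
After move 1 (U): U=WWWW F=RRGG R=BBRR B=OOBB L=GGOO
After move 2 (F): F=GRGR U=WWOG R=WBWR D=RBYY L=GYOY
After move 3 (U): U=OWGW F=WBGR R=OOWR B=GYBB L=GROY
Query: F face = WBGR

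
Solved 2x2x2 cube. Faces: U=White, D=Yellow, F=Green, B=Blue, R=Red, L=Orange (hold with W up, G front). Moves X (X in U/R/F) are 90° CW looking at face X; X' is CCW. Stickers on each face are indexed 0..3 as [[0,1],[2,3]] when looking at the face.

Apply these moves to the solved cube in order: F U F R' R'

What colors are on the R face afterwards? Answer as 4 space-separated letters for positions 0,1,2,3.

After move 1 (F): F=GGGG U=WWOO R=WRWR D=RRYY L=OYOY
After move 2 (U): U=OWOW F=WRGG R=BBWR B=OYBB L=GGOY
After move 3 (F): F=GWGR U=OWYG R=OBWR D=WBYY L=GROR
After move 4 (R'): R=BROW U=OBYO F=GWGG D=WWYR B=YYBB
After move 5 (R'): R=RWBO U=OBYY F=GBGO D=WWYG B=RYWB
Query: R face = RWBO

Answer: R W B O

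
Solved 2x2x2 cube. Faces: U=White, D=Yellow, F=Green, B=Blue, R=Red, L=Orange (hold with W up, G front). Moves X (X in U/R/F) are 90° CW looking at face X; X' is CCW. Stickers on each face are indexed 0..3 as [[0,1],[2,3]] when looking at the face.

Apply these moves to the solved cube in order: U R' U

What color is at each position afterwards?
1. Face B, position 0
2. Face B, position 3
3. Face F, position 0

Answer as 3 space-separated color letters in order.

Answer: G B B

Derivation:
After move 1 (U): U=WWWW F=RRGG R=BBRR B=OOBB L=GGOO
After move 2 (R'): R=BRBR U=WBWO F=RWGW D=YRYG B=YOYB
After move 3 (U): U=WWOB F=BRGW R=YOBR B=GGYB L=RWOO
Query 1: B[0] = G
Query 2: B[3] = B
Query 3: F[0] = B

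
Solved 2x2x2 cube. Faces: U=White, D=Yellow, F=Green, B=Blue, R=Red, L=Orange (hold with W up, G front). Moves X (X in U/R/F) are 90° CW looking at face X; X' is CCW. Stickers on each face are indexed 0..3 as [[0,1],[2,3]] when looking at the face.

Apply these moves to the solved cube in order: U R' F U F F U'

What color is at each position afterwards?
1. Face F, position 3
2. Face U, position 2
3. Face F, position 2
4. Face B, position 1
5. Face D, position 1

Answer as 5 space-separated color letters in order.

Answer: W O R O G

Derivation:
After move 1 (U): U=WWWW F=RRGG R=BBRR B=OOBB L=GGOO
After move 2 (R'): R=BRBR U=WBWO F=RWGW D=YRYG B=YOYB
After move 3 (F): F=GRWW U=WBOG R=WROR D=BBYG L=GYOR
After move 4 (U): U=OWGB F=WRWW R=YOOR B=GYYB L=GROR
After move 5 (F): F=WWWR U=OWRR R=GOBR D=OYYG L=GBOB
After move 6 (F): F=WWRW U=OWBB R=RORR D=BGYG L=GOOY
After move 7 (U'): U=WBOB F=GORW R=WWRR B=ROYB L=GYOY
Query 1: F[3] = W
Query 2: U[2] = O
Query 3: F[2] = R
Query 4: B[1] = O
Query 5: D[1] = G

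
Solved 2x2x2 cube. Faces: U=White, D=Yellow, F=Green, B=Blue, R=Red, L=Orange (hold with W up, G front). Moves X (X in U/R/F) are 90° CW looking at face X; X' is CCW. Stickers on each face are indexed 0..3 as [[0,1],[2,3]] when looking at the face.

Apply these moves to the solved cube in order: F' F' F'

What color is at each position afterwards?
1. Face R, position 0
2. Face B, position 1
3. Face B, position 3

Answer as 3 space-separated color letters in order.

Answer: W B B

Derivation:
After move 1 (F'): F=GGGG U=WWRR R=YRYR D=OOYY L=OWOW
After move 2 (F'): F=GGGG U=WWYY R=OROR D=WWYY L=OROR
After move 3 (F'): F=GGGG U=WWOO R=WRWR D=RRYY L=OYOY
Query 1: R[0] = W
Query 2: B[1] = B
Query 3: B[3] = B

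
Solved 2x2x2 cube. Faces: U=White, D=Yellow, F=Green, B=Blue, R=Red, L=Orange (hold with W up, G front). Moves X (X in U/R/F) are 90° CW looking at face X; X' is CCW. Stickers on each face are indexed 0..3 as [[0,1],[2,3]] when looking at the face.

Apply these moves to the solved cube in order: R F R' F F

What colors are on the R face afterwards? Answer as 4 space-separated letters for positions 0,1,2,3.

Answer: B R Y G

Derivation:
After move 1 (R): R=RRRR U=WGWG F=GYGY D=YBYB B=WBWB
After move 2 (F): F=GGYY U=WGOO R=WRGR D=RRYB L=OYOB
After move 3 (R'): R=RRWG U=WWOW F=GGYO D=RGYY B=BBRB
After move 4 (F): F=YGOG U=WWBY R=ORWG D=WRYY L=OROG
After move 5 (F): F=OYGG U=WWGR R=BRYG D=WOYY L=OWOR
Query: R face = BRYG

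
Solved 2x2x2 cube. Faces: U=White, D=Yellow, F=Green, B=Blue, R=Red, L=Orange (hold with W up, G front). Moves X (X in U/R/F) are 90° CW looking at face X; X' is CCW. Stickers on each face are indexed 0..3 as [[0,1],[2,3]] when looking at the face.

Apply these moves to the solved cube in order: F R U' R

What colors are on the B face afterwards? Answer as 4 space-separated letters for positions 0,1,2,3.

Answer: O W G B

Derivation:
After move 1 (F): F=GGGG U=WWOO R=WRWR D=RRYY L=OYOY
After move 2 (R): R=WWRR U=WGOG F=GRGY D=RBYB B=OBWB
After move 3 (U'): U=GGWO F=OYGY R=GRRR B=WWWB L=OBOY
After move 4 (R): R=RGRR U=GYWY F=OBGB D=RWYW B=OWGB
Query: B face = OWGB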